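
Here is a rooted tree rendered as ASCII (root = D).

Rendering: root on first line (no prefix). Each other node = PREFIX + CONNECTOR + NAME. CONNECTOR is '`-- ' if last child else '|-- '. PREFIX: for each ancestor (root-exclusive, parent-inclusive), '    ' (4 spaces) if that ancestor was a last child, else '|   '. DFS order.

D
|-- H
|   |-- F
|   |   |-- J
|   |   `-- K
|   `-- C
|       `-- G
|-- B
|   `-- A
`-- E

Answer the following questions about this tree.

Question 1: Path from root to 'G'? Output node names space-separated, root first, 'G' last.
Walk down from root: D -> H -> C -> G

Answer: D H C G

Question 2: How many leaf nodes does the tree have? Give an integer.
Answer: 5

Derivation:
Leaves (nodes with no children): A, E, G, J, K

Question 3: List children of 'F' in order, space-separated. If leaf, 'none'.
Answer: J K

Derivation:
Node F's children (from adjacency): J, K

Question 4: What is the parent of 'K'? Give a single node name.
Answer: F

Derivation:
Scan adjacency: K appears as child of F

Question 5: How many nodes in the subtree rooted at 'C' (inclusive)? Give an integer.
Answer: 2

Derivation:
Subtree rooted at C contains: C, G
Count = 2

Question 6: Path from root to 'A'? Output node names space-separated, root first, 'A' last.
Answer: D B A

Derivation:
Walk down from root: D -> B -> A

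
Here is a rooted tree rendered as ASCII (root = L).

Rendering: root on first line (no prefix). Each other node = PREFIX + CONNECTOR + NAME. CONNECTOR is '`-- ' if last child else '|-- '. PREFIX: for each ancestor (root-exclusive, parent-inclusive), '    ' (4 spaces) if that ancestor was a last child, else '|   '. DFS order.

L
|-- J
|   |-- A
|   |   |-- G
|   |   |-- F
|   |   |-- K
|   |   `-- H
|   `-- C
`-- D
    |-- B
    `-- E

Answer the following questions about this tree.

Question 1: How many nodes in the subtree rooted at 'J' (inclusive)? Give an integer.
Answer: 7

Derivation:
Subtree rooted at J contains: A, C, F, G, H, J, K
Count = 7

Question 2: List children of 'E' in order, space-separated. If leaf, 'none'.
Node E's children (from adjacency): (leaf)

Answer: none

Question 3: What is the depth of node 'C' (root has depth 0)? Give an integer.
Path from root to C: L -> J -> C
Depth = number of edges = 2

Answer: 2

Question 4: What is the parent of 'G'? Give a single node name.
Scan adjacency: G appears as child of A

Answer: A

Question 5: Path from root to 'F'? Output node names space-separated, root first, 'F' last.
Answer: L J A F

Derivation:
Walk down from root: L -> J -> A -> F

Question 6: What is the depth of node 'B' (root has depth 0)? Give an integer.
Path from root to B: L -> D -> B
Depth = number of edges = 2

Answer: 2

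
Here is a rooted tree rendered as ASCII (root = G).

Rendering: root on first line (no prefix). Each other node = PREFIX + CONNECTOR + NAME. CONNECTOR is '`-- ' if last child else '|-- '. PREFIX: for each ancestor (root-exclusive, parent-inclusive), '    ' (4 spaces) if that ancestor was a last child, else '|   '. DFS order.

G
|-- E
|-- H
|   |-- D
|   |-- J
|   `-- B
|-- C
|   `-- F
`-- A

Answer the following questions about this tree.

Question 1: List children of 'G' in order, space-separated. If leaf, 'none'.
Node G's children (from adjacency): E, H, C, A

Answer: E H C A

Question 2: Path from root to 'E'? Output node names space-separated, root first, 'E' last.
Walk down from root: G -> E

Answer: G E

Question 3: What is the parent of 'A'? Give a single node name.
Answer: G

Derivation:
Scan adjacency: A appears as child of G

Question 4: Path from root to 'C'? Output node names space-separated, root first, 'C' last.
Answer: G C

Derivation:
Walk down from root: G -> C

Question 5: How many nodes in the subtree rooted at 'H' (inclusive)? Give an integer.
Subtree rooted at H contains: B, D, H, J
Count = 4

Answer: 4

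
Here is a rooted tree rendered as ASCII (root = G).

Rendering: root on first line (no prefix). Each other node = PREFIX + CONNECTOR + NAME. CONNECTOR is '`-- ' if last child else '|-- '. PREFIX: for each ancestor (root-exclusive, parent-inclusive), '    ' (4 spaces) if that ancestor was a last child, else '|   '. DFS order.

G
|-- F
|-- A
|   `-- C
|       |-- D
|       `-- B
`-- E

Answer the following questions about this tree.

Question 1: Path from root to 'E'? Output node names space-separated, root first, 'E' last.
Answer: G E

Derivation:
Walk down from root: G -> E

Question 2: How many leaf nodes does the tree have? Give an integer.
Answer: 4

Derivation:
Leaves (nodes with no children): B, D, E, F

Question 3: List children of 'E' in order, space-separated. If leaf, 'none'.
Node E's children (from adjacency): (leaf)

Answer: none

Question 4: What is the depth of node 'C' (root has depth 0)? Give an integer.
Answer: 2

Derivation:
Path from root to C: G -> A -> C
Depth = number of edges = 2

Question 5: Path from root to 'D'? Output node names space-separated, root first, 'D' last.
Walk down from root: G -> A -> C -> D

Answer: G A C D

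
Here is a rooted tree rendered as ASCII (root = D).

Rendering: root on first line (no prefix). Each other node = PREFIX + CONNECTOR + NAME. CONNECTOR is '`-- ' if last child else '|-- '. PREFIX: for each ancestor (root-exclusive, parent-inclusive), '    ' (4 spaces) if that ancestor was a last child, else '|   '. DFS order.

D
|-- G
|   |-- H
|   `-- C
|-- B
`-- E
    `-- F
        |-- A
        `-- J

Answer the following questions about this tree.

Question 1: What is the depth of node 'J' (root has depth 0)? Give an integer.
Path from root to J: D -> E -> F -> J
Depth = number of edges = 3

Answer: 3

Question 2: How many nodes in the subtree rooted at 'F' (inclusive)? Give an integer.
Answer: 3

Derivation:
Subtree rooted at F contains: A, F, J
Count = 3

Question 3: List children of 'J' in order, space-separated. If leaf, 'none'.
Answer: none

Derivation:
Node J's children (from adjacency): (leaf)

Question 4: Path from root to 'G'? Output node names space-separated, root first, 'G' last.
Answer: D G

Derivation:
Walk down from root: D -> G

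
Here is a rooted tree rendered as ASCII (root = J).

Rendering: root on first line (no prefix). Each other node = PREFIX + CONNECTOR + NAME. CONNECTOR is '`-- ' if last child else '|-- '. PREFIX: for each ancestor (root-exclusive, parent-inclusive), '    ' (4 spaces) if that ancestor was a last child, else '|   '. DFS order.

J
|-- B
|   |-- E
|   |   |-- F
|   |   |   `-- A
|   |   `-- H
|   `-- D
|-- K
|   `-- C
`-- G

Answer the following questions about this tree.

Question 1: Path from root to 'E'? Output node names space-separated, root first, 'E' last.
Walk down from root: J -> B -> E

Answer: J B E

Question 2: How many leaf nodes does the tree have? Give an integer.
Leaves (nodes with no children): A, C, D, G, H

Answer: 5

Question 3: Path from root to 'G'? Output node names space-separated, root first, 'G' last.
Answer: J G

Derivation:
Walk down from root: J -> G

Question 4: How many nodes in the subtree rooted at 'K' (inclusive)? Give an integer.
Subtree rooted at K contains: C, K
Count = 2

Answer: 2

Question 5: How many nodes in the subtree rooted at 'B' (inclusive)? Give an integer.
Subtree rooted at B contains: A, B, D, E, F, H
Count = 6

Answer: 6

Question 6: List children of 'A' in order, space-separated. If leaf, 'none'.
Answer: none

Derivation:
Node A's children (from adjacency): (leaf)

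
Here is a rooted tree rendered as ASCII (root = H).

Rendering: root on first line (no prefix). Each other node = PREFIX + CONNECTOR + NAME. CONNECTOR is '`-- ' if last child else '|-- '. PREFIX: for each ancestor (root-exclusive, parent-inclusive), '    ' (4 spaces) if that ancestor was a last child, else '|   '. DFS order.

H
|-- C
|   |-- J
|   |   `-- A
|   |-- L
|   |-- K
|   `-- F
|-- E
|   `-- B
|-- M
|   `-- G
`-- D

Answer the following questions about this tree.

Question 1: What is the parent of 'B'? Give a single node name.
Scan adjacency: B appears as child of E

Answer: E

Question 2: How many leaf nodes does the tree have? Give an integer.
Leaves (nodes with no children): A, B, D, F, G, K, L

Answer: 7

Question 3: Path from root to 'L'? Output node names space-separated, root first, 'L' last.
Walk down from root: H -> C -> L

Answer: H C L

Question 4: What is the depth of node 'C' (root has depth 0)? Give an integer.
Path from root to C: H -> C
Depth = number of edges = 1

Answer: 1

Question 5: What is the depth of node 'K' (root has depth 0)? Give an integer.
Answer: 2

Derivation:
Path from root to K: H -> C -> K
Depth = number of edges = 2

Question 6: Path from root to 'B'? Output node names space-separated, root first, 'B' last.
Answer: H E B

Derivation:
Walk down from root: H -> E -> B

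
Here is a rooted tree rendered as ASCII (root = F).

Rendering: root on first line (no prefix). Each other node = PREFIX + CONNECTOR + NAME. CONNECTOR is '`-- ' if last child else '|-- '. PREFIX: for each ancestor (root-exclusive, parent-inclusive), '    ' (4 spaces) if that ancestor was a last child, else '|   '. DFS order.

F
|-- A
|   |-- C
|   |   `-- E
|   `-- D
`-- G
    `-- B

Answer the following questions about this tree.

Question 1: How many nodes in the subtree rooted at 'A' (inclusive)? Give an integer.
Subtree rooted at A contains: A, C, D, E
Count = 4

Answer: 4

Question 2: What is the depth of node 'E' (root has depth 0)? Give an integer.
Path from root to E: F -> A -> C -> E
Depth = number of edges = 3

Answer: 3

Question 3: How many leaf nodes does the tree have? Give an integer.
Answer: 3

Derivation:
Leaves (nodes with no children): B, D, E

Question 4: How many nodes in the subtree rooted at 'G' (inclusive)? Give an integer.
Subtree rooted at G contains: B, G
Count = 2

Answer: 2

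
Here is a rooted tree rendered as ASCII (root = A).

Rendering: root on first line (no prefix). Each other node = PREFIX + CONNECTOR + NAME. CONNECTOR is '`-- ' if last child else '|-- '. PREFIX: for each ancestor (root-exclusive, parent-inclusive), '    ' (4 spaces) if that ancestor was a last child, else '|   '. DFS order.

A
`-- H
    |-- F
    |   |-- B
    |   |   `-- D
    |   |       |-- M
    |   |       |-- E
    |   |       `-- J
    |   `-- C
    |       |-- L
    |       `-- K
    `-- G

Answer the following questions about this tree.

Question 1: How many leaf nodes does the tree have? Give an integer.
Answer: 6

Derivation:
Leaves (nodes with no children): E, G, J, K, L, M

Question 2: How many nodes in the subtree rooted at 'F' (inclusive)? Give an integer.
Answer: 9

Derivation:
Subtree rooted at F contains: B, C, D, E, F, J, K, L, M
Count = 9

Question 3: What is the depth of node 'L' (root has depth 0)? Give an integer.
Path from root to L: A -> H -> F -> C -> L
Depth = number of edges = 4

Answer: 4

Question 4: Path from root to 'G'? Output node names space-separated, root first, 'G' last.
Answer: A H G

Derivation:
Walk down from root: A -> H -> G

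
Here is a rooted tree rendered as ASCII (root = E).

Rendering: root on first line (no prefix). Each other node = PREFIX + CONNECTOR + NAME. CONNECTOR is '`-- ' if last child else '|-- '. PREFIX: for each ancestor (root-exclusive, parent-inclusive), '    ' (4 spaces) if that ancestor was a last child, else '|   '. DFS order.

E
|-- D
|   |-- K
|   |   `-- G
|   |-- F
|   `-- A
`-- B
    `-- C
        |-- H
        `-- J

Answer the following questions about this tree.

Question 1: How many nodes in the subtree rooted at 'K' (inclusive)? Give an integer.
Answer: 2

Derivation:
Subtree rooted at K contains: G, K
Count = 2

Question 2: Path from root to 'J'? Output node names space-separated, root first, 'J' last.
Walk down from root: E -> B -> C -> J

Answer: E B C J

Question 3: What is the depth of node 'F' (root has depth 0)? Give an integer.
Path from root to F: E -> D -> F
Depth = number of edges = 2

Answer: 2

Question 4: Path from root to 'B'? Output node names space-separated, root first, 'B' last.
Answer: E B

Derivation:
Walk down from root: E -> B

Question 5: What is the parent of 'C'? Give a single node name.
Answer: B

Derivation:
Scan adjacency: C appears as child of B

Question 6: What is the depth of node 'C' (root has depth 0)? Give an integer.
Answer: 2

Derivation:
Path from root to C: E -> B -> C
Depth = number of edges = 2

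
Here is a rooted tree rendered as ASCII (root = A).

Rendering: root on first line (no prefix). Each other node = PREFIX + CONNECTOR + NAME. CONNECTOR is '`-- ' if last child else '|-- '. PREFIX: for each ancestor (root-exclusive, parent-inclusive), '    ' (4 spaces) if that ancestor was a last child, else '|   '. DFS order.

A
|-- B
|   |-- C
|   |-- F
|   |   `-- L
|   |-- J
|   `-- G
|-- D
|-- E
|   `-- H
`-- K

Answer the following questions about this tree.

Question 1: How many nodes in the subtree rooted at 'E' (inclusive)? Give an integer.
Subtree rooted at E contains: E, H
Count = 2

Answer: 2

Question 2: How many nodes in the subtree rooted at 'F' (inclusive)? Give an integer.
Subtree rooted at F contains: F, L
Count = 2

Answer: 2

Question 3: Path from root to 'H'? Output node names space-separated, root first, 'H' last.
Walk down from root: A -> E -> H

Answer: A E H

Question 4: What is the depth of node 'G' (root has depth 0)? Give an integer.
Answer: 2

Derivation:
Path from root to G: A -> B -> G
Depth = number of edges = 2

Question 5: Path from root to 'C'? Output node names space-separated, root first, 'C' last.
Answer: A B C

Derivation:
Walk down from root: A -> B -> C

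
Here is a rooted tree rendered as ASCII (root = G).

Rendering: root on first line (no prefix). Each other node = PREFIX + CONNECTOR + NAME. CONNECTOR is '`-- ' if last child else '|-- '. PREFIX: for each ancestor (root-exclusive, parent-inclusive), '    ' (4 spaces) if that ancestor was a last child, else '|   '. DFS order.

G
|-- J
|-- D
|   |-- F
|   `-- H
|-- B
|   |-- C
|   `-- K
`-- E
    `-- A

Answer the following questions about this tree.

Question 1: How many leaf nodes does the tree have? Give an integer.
Answer: 6

Derivation:
Leaves (nodes with no children): A, C, F, H, J, K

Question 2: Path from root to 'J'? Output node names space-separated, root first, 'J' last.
Answer: G J

Derivation:
Walk down from root: G -> J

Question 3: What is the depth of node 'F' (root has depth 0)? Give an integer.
Answer: 2

Derivation:
Path from root to F: G -> D -> F
Depth = number of edges = 2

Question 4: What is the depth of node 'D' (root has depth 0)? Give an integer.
Answer: 1

Derivation:
Path from root to D: G -> D
Depth = number of edges = 1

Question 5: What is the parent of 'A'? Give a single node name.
Scan adjacency: A appears as child of E

Answer: E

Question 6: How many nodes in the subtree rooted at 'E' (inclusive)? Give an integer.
Subtree rooted at E contains: A, E
Count = 2

Answer: 2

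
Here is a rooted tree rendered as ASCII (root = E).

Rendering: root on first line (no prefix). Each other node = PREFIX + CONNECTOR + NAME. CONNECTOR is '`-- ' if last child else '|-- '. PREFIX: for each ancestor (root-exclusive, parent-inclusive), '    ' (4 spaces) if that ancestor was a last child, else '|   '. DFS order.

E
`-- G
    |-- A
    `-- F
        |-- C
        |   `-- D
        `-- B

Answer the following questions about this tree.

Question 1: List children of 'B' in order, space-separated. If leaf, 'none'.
Answer: none

Derivation:
Node B's children (from adjacency): (leaf)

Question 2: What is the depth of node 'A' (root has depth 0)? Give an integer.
Answer: 2

Derivation:
Path from root to A: E -> G -> A
Depth = number of edges = 2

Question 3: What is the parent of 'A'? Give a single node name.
Answer: G

Derivation:
Scan adjacency: A appears as child of G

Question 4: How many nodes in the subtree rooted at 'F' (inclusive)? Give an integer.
Subtree rooted at F contains: B, C, D, F
Count = 4

Answer: 4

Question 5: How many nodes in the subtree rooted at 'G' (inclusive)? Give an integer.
Subtree rooted at G contains: A, B, C, D, F, G
Count = 6

Answer: 6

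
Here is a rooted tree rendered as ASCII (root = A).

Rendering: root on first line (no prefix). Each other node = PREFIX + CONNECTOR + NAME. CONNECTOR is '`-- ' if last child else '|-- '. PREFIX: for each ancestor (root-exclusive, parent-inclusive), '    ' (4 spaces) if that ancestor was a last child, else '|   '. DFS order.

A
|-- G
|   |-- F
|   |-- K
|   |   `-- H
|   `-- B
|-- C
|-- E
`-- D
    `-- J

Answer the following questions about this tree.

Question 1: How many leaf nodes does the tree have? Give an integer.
Leaves (nodes with no children): B, C, E, F, H, J

Answer: 6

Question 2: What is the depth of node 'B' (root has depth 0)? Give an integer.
Answer: 2

Derivation:
Path from root to B: A -> G -> B
Depth = number of edges = 2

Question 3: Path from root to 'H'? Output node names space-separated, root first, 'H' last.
Walk down from root: A -> G -> K -> H

Answer: A G K H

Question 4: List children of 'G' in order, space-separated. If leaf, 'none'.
Answer: F K B

Derivation:
Node G's children (from adjacency): F, K, B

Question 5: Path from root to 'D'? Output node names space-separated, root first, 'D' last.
Walk down from root: A -> D

Answer: A D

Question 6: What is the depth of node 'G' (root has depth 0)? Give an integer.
Answer: 1

Derivation:
Path from root to G: A -> G
Depth = number of edges = 1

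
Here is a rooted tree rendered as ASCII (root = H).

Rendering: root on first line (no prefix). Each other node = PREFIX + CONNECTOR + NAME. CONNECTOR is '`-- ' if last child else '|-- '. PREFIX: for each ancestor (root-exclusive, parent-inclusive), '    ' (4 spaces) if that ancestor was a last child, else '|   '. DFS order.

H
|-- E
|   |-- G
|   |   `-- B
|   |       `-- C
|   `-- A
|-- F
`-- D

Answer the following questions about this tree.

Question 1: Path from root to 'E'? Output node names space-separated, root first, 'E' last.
Answer: H E

Derivation:
Walk down from root: H -> E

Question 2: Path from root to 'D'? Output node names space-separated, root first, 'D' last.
Answer: H D

Derivation:
Walk down from root: H -> D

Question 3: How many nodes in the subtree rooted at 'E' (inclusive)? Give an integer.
Subtree rooted at E contains: A, B, C, E, G
Count = 5

Answer: 5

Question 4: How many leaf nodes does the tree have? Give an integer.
Answer: 4

Derivation:
Leaves (nodes with no children): A, C, D, F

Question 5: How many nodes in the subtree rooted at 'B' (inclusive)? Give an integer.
Answer: 2

Derivation:
Subtree rooted at B contains: B, C
Count = 2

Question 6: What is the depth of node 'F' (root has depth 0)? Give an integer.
Path from root to F: H -> F
Depth = number of edges = 1

Answer: 1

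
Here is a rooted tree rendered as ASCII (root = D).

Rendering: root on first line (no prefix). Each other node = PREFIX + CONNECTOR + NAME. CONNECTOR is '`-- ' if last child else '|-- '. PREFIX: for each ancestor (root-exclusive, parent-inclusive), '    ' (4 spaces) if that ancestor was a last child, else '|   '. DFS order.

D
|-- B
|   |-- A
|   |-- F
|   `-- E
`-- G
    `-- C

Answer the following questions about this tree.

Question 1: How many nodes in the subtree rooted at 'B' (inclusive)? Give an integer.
Subtree rooted at B contains: A, B, E, F
Count = 4

Answer: 4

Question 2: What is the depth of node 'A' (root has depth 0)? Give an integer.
Path from root to A: D -> B -> A
Depth = number of edges = 2

Answer: 2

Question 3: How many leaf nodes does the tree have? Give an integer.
Leaves (nodes with no children): A, C, E, F

Answer: 4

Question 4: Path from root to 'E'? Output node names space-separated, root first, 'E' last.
Answer: D B E

Derivation:
Walk down from root: D -> B -> E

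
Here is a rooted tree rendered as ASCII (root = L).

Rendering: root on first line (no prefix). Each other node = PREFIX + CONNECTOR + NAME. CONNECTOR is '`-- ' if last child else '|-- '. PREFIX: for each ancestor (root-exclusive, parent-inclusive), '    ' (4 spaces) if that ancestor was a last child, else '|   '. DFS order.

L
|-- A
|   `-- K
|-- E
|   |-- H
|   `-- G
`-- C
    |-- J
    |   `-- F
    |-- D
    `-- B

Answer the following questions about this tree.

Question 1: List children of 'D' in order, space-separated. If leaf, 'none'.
Node D's children (from adjacency): (leaf)

Answer: none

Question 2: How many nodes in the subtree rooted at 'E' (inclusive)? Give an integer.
Subtree rooted at E contains: E, G, H
Count = 3

Answer: 3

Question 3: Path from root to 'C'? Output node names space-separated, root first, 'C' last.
Walk down from root: L -> C

Answer: L C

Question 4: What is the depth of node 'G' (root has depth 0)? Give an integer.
Answer: 2

Derivation:
Path from root to G: L -> E -> G
Depth = number of edges = 2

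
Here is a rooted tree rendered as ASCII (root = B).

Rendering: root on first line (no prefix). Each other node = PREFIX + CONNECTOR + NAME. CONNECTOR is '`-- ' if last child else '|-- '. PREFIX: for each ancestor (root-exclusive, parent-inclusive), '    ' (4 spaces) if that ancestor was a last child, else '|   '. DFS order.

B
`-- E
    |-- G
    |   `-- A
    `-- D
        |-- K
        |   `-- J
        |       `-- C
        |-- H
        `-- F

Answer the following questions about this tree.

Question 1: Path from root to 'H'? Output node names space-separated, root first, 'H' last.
Walk down from root: B -> E -> D -> H

Answer: B E D H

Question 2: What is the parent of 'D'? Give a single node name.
Answer: E

Derivation:
Scan adjacency: D appears as child of E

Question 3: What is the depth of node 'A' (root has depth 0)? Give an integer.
Answer: 3

Derivation:
Path from root to A: B -> E -> G -> A
Depth = number of edges = 3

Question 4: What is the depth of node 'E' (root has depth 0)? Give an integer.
Answer: 1

Derivation:
Path from root to E: B -> E
Depth = number of edges = 1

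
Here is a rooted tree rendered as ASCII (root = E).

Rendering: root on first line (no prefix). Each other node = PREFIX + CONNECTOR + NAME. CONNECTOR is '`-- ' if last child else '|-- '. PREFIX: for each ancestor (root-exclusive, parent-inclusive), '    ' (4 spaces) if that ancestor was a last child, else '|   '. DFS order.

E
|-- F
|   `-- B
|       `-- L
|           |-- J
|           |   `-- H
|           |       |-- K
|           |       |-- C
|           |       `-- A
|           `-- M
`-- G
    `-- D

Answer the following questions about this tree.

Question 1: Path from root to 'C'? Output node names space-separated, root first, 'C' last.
Answer: E F B L J H C

Derivation:
Walk down from root: E -> F -> B -> L -> J -> H -> C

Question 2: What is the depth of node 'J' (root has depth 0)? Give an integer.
Path from root to J: E -> F -> B -> L -> J
Depth = number of edges = 4

Answer: 4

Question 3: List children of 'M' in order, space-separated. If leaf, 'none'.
Answer: none

Derivation:
Node M's children (from adjacency): (leaf)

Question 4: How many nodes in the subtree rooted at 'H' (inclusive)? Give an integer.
Subtree rooted at H contains: A, C, H, K
Count = 4

Answer: 4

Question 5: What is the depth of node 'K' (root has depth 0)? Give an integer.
Path from root to K: E -> F -> B -> L -> J -> H -> K
Depth = number of edges = 6

Answer: 6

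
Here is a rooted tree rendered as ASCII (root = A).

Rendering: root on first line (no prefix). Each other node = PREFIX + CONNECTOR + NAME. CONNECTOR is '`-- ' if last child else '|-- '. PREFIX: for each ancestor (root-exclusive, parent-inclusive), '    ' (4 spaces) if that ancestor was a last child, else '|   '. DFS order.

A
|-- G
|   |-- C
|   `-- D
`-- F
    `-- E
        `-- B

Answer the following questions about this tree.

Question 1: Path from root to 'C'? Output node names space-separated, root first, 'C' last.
Walk down from root: A -> G -> C

Answer: A G C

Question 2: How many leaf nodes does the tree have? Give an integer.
Leaves (nodes with no children): B, C, D

Answer: 3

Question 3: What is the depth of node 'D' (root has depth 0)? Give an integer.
Answer: 2

Derivation:
Path from root to D: A -> G -> D
Depth = number of edges = 2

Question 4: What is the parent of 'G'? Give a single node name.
Scan adjacency: G appears as child of A

Answer: A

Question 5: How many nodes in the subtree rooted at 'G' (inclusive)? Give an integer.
Subtree rooted at G contains: C, D, G
Count = 3

Answer: 3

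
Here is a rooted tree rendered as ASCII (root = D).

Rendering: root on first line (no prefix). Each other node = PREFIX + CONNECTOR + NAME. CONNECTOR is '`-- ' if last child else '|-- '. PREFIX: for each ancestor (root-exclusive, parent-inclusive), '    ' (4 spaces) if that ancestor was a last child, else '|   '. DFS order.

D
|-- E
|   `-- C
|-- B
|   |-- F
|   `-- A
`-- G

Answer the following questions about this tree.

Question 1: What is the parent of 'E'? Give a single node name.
Answer: D

Derivation:
Scan adjacency: E appears as child of D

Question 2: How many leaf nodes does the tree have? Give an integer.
Leaves (nodes with no children): A, C, F, G

Answer: 4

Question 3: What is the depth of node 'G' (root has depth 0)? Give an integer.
Path from root to G: D -> G
Depth = number of edges = 1

Answer: 1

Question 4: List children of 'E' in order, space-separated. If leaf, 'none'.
Answer: C

Derivation:
Node E's children (from adjacency): C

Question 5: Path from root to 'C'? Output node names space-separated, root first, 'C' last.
Walk down from root: D -> E -> C

Answer: D E C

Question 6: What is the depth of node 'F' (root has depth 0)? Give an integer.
Path from root to F: D -> B -> F
Depth = number of edges = 2

Answer: 2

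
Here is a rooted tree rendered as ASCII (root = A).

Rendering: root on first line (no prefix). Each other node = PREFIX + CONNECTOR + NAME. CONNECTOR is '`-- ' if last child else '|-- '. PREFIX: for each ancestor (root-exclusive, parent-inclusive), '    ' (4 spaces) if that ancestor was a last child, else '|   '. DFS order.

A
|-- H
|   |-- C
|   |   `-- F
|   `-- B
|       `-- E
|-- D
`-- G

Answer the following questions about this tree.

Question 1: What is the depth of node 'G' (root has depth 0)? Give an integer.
Answer: 1

Derivation:
Path from root to G: A -> G
Depth = number of edges = 1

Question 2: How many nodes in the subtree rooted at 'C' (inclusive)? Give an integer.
Answer: 2

Derivation:
Subtree rooted at C contains: C, F
Count = 2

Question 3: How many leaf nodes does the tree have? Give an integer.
Leaves (nodes with no children): D, E, F, G

Answer: 4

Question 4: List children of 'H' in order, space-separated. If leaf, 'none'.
Answer: C B

Derivation:
Node H's children (from adjacency): C, B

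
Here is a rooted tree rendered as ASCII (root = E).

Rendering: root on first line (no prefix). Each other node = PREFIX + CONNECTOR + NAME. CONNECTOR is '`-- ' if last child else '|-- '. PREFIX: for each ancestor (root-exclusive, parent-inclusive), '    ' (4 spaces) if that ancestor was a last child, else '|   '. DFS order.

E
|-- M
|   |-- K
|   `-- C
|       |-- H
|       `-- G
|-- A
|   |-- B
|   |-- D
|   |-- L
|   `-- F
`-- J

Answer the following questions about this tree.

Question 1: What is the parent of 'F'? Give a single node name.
Scan adjacency: F appears as child of A

Answer: A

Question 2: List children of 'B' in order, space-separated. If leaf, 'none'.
Answer: none

Derivation:
Node B's children (from adjacency): (leaf)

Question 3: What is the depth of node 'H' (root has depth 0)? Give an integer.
Path from root to H: E -> M -> C -> H
Depth = number of edges = 3

Answer: 3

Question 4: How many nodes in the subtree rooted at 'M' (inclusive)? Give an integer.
Subtree rooted at M contains: C, G, H, K, M
Count = 5

Answer: 5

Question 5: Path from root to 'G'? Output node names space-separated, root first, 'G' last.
Walk down from root: E -> M -> C -> G

Answer: E M C G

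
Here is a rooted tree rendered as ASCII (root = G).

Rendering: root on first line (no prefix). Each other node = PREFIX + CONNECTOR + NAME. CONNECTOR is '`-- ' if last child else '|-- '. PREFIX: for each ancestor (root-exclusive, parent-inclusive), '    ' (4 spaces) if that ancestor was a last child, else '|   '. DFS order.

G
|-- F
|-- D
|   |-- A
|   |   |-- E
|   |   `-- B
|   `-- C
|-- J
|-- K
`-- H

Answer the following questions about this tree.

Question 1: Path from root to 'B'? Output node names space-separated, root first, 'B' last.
Answer: G D A B

Derivation:
Walk down from root: G -> D -> A -> B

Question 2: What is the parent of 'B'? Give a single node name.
Answer: A

Derivation:
Scan adjacency: B appears as child of A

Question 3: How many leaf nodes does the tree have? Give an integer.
Answer: 7

Derivation:
Leaves (nodes with no children): B, C, E, F, H, J, K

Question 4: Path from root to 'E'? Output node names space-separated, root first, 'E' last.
Walk down from root: G -> D -> A -> E

Answer: G D A E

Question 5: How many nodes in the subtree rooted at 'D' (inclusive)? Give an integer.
Subtree rooted at D contains: A, B, C, D, E
Count = 5

Answer: 5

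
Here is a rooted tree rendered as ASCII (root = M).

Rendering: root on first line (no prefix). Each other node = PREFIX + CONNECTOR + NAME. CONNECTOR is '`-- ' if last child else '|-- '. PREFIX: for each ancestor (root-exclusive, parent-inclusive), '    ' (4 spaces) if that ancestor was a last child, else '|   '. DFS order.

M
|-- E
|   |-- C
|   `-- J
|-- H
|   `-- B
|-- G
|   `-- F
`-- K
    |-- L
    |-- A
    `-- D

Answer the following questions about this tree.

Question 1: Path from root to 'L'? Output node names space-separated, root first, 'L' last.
Walk down from root: M -> K -> L

Answer: M K L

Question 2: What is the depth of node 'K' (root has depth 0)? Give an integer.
Answer: 1

Derivation:
Path from root to K: M -> K
Depth = number of edges = 1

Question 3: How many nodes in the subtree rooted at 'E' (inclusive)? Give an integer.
Answer: 3

Derivation:
Subtree rooted at E contains: C, E, J
Count = 3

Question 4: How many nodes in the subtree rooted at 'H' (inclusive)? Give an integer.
Subtree rooted at H contains: B, H
Count = 2

Answer: 2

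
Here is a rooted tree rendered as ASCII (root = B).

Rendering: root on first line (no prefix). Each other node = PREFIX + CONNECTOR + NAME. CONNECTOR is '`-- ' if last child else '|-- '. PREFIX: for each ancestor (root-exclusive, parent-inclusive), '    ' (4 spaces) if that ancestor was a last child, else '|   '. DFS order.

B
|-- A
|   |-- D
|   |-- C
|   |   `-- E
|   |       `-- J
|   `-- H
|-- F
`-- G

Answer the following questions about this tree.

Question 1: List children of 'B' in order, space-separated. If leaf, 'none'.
Answer: A F G

Derivation:
Node B's children (from adjacency): A, F, G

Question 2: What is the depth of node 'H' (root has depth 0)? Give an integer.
Path from root to H: B -> A -> H
Depth = number of edges = 2

Answer: 2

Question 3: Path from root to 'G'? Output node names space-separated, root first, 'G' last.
Answer: B G

Derivation:
Walk down from root: B -> G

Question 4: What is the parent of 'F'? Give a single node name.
Answer: B

Derivation:
Scan adjacency: F appears as child of B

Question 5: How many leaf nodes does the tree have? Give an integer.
Leaves (nodes with no children): D, F, G, H, J

Answer: 5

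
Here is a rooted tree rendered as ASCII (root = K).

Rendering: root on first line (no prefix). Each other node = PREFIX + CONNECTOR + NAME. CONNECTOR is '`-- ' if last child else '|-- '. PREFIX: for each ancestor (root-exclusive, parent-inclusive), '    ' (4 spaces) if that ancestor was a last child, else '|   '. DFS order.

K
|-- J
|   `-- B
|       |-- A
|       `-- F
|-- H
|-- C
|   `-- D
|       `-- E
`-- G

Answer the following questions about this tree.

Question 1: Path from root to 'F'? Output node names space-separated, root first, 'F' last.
Walk down from root: K -> J -> B -> F

Answer: K J B F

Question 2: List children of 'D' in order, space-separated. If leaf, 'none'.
Answer: E

Derivation:
Node D's children (from adjacency): E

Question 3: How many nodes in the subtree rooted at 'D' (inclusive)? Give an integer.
Subtree rooted at D contains: D, E
Count = 2

Answer: 2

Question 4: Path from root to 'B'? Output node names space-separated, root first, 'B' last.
Walk down from root: K -> J -> B

Answer: K J B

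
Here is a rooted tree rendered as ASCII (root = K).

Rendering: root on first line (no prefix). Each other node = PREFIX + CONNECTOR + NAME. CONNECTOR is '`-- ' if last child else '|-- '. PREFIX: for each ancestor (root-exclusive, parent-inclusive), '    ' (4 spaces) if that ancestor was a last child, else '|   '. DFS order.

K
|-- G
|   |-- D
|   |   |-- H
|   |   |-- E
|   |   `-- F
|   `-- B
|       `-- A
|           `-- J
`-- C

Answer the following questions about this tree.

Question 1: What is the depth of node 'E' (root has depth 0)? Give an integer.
Path from root to E: K -> G -> D -> E
Depth = number of edges = 3

Answer: 3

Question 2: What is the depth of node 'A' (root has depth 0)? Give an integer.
Answer: 3

Derivation:
Path from root to A: K -> G -> B -> A
Depth = number of edges = 3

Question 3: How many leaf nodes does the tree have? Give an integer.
Answer: 5

Derivation:
Leaves (nodes with no children): C, E, F, H, J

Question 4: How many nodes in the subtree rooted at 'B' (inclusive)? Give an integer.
Answer: 3

Derivation:
Subtree rooted at B contains: A, B, J
Count = 3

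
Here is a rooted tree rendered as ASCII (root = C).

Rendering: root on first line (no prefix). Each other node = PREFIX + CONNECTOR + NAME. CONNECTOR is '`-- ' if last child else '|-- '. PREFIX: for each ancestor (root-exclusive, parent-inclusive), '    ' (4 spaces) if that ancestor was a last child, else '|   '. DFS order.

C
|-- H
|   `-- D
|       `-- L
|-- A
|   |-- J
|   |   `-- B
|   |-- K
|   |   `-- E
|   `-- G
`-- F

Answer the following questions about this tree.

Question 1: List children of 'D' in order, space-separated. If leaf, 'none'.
Answer: L

Derivation:
Node D's children (from adjacency): L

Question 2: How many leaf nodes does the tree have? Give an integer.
Leaves (nodes with no children): B, E, F, G, L

Answer: 5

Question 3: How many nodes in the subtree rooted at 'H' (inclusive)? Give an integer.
Answer: 3

Derivation:
Subtree rooted at H contains: D, H, L
Count = 3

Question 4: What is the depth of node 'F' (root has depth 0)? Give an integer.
Answer: 1

Derivation:
Path from root to F: C -> F
Depth = number of edges = 1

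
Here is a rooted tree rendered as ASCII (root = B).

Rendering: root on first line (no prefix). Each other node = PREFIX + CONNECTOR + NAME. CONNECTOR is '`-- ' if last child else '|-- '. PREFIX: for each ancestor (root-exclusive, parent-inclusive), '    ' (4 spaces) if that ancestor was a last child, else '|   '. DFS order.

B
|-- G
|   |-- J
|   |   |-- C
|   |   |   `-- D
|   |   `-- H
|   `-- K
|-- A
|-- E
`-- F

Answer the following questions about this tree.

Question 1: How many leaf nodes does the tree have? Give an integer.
Answer: 6

Derivation:
Leaves (nodes with no children): A, D, E, F, H, K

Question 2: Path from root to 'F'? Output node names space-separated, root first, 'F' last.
Walk down from root: B -> F

Answer: B F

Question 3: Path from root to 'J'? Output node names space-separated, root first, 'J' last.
Answer: B G J

Derivation:
Walk down from root: B -> G -> J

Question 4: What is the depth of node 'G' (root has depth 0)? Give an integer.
Path from root to G: B -> G
Depth = number of edges = 1

Answer: 1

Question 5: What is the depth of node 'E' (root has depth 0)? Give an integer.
Answer: 1

Derivation:
Path from root to E: B -> E
Depth = number of edges = 1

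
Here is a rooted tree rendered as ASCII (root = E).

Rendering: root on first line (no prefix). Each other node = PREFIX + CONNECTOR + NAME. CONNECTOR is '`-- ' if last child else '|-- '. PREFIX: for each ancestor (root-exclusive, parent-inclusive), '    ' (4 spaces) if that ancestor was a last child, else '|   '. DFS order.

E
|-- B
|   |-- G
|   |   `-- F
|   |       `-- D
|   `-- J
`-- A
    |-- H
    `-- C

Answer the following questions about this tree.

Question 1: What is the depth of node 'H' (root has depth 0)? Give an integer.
Path from root to H: E -> A -> H
Depth = number of edges = 2

Answer: 2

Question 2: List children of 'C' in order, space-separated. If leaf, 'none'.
Answer: none

Derivation:
Node C's children (from adjacency): (leaf)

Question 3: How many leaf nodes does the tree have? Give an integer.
Answer: 4

Derivation:
Leaves (nodes with no children): C, D, H, J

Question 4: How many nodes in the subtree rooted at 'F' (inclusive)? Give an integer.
Subtree rooted at F contains: D, F
Count = 2

Answer: 2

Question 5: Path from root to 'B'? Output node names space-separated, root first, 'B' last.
Walk down from root: E -> B

Answer: E B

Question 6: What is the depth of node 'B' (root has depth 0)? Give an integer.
Path from root to B: E -> B
Depth = number of edges = 1

Answer: 1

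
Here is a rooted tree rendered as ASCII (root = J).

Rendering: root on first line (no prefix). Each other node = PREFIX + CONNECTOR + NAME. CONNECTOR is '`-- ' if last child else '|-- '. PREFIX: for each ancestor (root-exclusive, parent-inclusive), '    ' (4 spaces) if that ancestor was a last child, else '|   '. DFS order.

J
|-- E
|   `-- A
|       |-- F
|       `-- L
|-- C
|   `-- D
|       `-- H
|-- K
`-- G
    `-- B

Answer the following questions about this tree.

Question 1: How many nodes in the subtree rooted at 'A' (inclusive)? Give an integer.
Subtree rooted at A contains: A, F, L
Count = 3

Answer: 3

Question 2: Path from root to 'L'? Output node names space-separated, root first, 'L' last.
Walk down from root: J -> E -> A -> L

Answer: J E A L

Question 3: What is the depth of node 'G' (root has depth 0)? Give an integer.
Answer: 1

Derivation:
Path from root to G: J -> G
Depth = number of edges = 1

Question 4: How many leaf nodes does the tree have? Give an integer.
Leaves (nodes with no children): B, F, H, K, L

Answer: 5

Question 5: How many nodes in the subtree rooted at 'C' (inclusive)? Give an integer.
Answer: 3

Derivation:
Subtree rooted at C contains: C, D, H
Count = 3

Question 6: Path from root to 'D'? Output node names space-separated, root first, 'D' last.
Walk down from root: J -> C -> D

Answer: J C D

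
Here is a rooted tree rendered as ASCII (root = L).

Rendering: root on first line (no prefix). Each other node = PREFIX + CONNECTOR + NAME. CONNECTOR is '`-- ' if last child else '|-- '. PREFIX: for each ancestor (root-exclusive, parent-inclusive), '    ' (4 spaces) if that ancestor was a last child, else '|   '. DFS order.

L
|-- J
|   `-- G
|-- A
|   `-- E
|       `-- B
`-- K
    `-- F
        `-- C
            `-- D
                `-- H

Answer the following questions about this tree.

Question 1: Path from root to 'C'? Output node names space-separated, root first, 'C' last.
Walk down from root: L -> K -> F -> C

Answer: L K F C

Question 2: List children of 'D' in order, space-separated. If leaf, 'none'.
Answer: H

Derivation:
Node D's children (from adjacency): H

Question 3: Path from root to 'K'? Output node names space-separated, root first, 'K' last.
Answer: L K

Derivation:
Walk down from root: L -> K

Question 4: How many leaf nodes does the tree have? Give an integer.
Answer: 3

Derivation:
Leaves (nodes with no children): B, G, H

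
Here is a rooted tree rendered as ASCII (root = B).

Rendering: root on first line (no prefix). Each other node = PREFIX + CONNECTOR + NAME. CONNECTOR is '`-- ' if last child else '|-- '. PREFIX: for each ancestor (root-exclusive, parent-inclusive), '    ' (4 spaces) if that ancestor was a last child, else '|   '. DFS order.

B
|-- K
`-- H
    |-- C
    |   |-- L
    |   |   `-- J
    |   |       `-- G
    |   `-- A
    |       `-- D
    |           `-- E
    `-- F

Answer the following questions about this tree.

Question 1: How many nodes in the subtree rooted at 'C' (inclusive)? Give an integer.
Subtree rooted at C contains: A, C, D, E, G, J, L
Count = 7

Answer: 7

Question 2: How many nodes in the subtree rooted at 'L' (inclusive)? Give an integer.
Subtree rooted at L contains: G, J, L
Count = 3

Answer: 3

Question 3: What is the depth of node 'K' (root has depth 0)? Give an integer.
Answer: 1

Derivation:
Path from root to K: B -> K
Depth = number of edges = 1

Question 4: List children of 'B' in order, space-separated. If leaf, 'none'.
Answer: K H

Derivation:
Node B's children (from adjacency): K, H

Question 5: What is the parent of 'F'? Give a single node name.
Scan adjacency: F appears as child of H

Answer: H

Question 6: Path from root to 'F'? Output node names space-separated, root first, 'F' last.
Walk down from root: B -> H -> F

Answer: B H F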